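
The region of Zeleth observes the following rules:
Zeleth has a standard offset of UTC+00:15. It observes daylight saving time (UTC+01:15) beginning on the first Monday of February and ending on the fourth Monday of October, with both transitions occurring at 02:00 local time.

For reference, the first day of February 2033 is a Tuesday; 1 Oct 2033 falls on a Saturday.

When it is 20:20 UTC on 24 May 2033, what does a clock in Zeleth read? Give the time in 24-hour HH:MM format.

1 February 2033 is a Tuesday, so the first Monday is February 7.
1 October 2033 is a Saturday, so the first Monday is October 3 and the fourth is October 24.
At the standard offset (UTC+00:15), 20:20 UTC + 0h15m = 20:35 Zeleth standard time.
The standard-time date in Zeleth, 24 May 2033, lies within the daylight-saving period (7 February – 24 October), so Zeleth is on daylight time, UTC+01:15.
20:20 UTC + 1h15m = 21:35 local.

21:35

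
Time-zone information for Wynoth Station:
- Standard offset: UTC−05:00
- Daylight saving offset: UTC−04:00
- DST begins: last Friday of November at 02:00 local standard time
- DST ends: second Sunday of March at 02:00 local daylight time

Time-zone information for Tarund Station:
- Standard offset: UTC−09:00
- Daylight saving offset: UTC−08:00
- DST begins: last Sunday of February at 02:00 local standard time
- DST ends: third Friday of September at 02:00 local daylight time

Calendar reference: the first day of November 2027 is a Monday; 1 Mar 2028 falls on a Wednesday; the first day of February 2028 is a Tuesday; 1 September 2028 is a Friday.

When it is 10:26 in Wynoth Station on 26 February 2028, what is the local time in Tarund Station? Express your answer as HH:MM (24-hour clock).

1 November 2027 is a Monday, so Fridays fall on 5, 12, 19, 26; the last is November 26.
1 March 2028 is a Wednesday, so the first Sunday is March 5 and the second is March 12.
Daylight saving runs 26 November 2027 – 12 March 2028; 26 February 2028 is inside that window, so Wynoth Station is at UTC−04:00.
10:26 Wynoth Station + 4h = 14:26 UTC.
1 February 2028 is a Tuesday, so Sundays fall on 6, 13, 20, 27; the last is February 27.
1 September 2028 is a Friday, so the first Friday is September 1 and the third is September 15.
At the standard offset (UTC−09:00), 14:26 UTC − 9h = 05:26 Tarund Station standard time.
Daylight saving runs 27 February – 15 September; the standard-time date in Tarund Station, 26 February 2028, is outside that window, so Tarund Station is on standard time at UTC−09:00.
14:26 UTC − 9h = 05:26 Tarund Station.

05:26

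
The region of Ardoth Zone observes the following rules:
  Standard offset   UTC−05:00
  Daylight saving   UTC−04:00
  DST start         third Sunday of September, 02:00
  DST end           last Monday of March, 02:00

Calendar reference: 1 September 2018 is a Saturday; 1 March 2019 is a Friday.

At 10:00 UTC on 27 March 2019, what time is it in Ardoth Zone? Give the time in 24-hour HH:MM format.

05:00

1 September 2018 is a Saturday, so the first Sunday is September 2 and the third is September 16.
1 March 2019 is a Friday, so Mondays fall on 4, 11, 18, 25; the last is March 25.
At the standard offset (UTC−05:00), 10:00 UTC − 5h = 05:00 Ardoth Zone standard time.
The standard-time date in Ardoth Zone, 27 March 2019, is outside the daylight-saving period (16 September 2018 – 25 March 2019), so Ardoth Zone is on standard time, UTC−05:00.
10:00 UTC − 5h = 05:00 local.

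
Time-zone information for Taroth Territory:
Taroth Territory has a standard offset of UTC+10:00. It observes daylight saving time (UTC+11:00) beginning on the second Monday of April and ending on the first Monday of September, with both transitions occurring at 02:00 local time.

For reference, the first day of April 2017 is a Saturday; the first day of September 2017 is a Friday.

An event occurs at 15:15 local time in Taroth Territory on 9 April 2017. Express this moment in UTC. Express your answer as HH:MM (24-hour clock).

05:15

1 April 2017 is a Saturday, so the first Monday is April 3 and the second is April 10.
1 September 2017 is a Friday, so the first Monday is September 4.
Daylight saving runs 10 April – 4 September; 9 April 2017 is outside that window, so Taroth Territory is on standard time at UTC+10:00.
15:15 local − 10h = 05:15 UTC.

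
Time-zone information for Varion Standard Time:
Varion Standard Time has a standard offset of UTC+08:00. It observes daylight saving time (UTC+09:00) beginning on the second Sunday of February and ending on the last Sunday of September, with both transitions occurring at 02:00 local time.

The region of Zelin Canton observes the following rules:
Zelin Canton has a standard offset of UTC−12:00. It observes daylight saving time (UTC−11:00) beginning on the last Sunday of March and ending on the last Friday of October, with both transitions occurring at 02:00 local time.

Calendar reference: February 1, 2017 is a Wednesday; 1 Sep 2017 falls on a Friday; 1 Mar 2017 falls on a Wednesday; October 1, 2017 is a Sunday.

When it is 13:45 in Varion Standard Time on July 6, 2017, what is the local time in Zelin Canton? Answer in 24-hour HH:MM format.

1 February 2017 is a Wednesday, so the first Sunday is February 5 and the second is February 12.
1 September 2017 is a Friday, so Sundays fall on 3, 10, 17, 24; the last is September 24.
Daylight saving runs 12 February – 24 September; July 6, 2017 is inside that window, so Varion Standard Time is at UTC+09:00.
13:45 Varion Standard Time − 9h = 04:45 UTC.
1 March 2017 is a Wednesday, so Sundays fall on 5, 12, 19, 26; the last is March 26.
1 October 2017 is a Sunday, so Fridays fall on 6, 13, 20, 27; the last is October 27.
At the standard offset (UTC−12:00), 04:45 UTC − 12h = 16:45 Zelin Canton standard time (rolling into the previous day, 5 July 2017).
The standard-time date in Zelin Canton, July 5, 2017, lies within the daylight-saving period (26 March – 27 October), so Zelin Canton is on daylight time, UTC−11:00.
04:45 UTC − 11h = 17:45 Zelin Canton (rolling into the previous day, 5 July 2017).

17:45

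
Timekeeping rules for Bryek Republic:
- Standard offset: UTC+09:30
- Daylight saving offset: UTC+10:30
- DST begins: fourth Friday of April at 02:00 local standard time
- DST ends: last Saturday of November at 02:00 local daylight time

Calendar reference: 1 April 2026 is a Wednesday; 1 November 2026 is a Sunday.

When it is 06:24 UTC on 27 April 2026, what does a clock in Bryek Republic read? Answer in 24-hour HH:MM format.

16:54

1 April 2026 is a Wednesday, so the first Friday is April 3 and the fourth is April 24.
1 November 2026 is a Sunday, so Saturdays fall on 7, 14, 21, 28; the last is November 28.
At the standard offset (UTC+09:30), 06:24 UTC + 9h30m = 15:54 Bryek Republic standard time.
The standard-time date in Bryek Republic, 27 April 2026, falls between 24 April and 28 November, so daylight saving is in effect and Bryek Republic is at UTC+10:30.
06:24 UTC + 10h30m = 16:54 local.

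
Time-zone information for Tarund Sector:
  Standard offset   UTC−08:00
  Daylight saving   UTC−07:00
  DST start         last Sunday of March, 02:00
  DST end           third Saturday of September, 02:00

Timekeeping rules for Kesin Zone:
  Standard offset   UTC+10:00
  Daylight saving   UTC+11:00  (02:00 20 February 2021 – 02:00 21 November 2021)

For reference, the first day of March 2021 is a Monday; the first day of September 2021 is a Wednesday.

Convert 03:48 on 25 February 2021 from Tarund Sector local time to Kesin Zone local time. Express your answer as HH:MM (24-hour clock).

22:48

1 March 2021 is a Monday, so Sundays fall on 7, 14, 21, 28; the last is March 28.
1 September 2021 is a Wednesday, so the first Saturday is September 4 and the third is September 18.
25 February 2021 does not fall between 28 March and 18 September, so daylight saving is not in effect and Tarund Sector is at UTC−08:00.
03:48 Tarund Sector + 8h = 11:48 UTC.
At the standard offset (UTC+10:00), 11:48 UTC + 10h = 21:48 Kesin Zone standard time.
Daylight saving runs 20 February – 21 November; the standard-time date in Kesin Zone, 25 February 2021, is inside that window, so Kesin Zone is at UTC+11:00.
11:48 UTC + 11h = 22:48 Kesin Zone.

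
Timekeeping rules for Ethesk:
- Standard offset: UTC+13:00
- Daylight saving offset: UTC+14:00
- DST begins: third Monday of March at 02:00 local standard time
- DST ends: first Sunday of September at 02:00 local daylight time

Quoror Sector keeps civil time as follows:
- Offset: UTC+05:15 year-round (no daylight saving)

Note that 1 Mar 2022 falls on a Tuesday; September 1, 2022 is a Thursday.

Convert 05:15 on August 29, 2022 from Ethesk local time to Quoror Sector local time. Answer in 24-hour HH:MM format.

20:30

1 March 2022 is a Tuesday, so the first Monday is March 7 and the third is March 21.
1 September 2022 is a Thursday, so the first Sunday is September 4.
August 29, 2022 falls between 21 March and 4 September, so daylight saving is in effect and Ethesk is at UTC+14:00.
05:15 Ethesk − 14h = 15:15 UTC (rolling into the previous day, 28 August 2022).
Quoror Sector stays on UTC+05:15 all year.
15:15 UTC + 5h15m = 20:30 Quoror Sector.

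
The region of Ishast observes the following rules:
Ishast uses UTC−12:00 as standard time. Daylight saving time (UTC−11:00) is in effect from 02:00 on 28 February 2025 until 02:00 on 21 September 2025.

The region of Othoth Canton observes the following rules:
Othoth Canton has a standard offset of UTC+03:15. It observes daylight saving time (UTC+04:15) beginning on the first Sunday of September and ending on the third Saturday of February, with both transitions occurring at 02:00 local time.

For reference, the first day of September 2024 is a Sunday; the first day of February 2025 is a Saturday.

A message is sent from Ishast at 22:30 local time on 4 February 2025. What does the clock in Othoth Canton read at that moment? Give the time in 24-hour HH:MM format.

14:45

Daylight saving runs 28 February – 21 September; 4 February 2025 is outside that window, so Ishast is on standard time at UTC−12:00.
22:30 Ishast + 12h = 10:30 UTC (rolling into the next day, 5 February 2025).
1 September 2024 is a Sunday, so the first Sunday is September 1.
1 February 2025 is a Saturday, so the first Saturday is February 1 and the third is February 15.
At the standard offset (UTC+03:15), 10:30 UTC + 3h15m = 13:45 Othoth Canton standard time.
The standard-time date in Othoth Canton, 5 February 2025, falls between 1 September 2024 and 15 February 2025, so daylight saving is in effect and Othoth Canton is at UTC+04:15.
10:30 UTC + 4h15m = 14:45 Othoth Canton.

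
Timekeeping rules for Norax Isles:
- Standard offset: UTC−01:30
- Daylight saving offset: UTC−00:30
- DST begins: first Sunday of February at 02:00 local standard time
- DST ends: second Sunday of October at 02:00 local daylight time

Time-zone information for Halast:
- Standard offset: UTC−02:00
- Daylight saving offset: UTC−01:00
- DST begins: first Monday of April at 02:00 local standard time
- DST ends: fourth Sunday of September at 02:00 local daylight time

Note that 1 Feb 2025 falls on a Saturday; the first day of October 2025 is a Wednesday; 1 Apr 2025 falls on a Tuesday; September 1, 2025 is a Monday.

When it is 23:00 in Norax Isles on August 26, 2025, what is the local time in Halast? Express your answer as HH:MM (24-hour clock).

1 February 2025 is a Saturday, so the first Sunday is February 2.
1 October 2025 is a Wednesday, so the first Sunday is October 5 and the second is October 12.
August 26, 2025 falls between 2 February and 12 October, so daylight saving is in effect and Norax Isles is at UTC−00:30.
23:00 Norax Isles + 0h30m = 23:30 UTC.
1 April 2025 is a Tuesday, so the first Monday is April 7.
1 September 2025 is a Monday, so the first Sunday is September 7 and the fourth is September 28.
At the standard offset (UTC−02:00), 23:30 UTC − 2h = 21:30 Halast standard time.
The standard-time date in Halast, August 26, 2025, lies within the daylight-saving period (7 April – 28 September), so Halast is on daylight time, UTC−01:00.
23:30 UTC − 1h = 22:30 Halast.

22:30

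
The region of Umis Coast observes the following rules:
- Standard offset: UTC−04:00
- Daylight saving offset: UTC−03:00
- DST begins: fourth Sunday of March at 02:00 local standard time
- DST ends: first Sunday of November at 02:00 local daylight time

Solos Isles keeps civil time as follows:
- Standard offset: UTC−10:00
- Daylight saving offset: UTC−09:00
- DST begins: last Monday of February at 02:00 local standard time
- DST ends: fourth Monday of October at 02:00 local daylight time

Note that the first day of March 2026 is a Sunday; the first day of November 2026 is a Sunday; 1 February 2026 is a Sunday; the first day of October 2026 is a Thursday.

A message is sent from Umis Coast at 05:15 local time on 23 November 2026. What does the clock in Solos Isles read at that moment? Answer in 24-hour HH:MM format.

1 March 2026 is a Sunday, so the first Sunday is March 1 and the fourth is March 22.
1 November 2026 is a Sunday, so the first Sunday is November 1.
Daylight saving runs 22 March – 1 November; 23 November 2026 is outside that window, so Umis Coast is on standard time at UTC−04:00.
05:15 Umis Coast + 4h = 09:15 UTC.
1 February 2026 is a Sunday, so Mondays fall on 2, 9, 16, 23; the last is February 23.
1 October 2026 is a Thursday, so the first Monday is October 5 and the fourth is October 26.
At the standard offset (UTC−10:00), 09:15 UTC − 10h = 23:15 Solos Isles standard time (rolling into the previous day, 22 November 2026).
The standard-time date in Solos Isles, 22 November 2026, does not fall between 23 February and 26 October, so daylight saving is not in effect and Solos Isles is at UTC−10:00.
09:15 UTC − 10h = 23:15 Solos Isles (rolling into the previous day, 22 November 2026).

23:15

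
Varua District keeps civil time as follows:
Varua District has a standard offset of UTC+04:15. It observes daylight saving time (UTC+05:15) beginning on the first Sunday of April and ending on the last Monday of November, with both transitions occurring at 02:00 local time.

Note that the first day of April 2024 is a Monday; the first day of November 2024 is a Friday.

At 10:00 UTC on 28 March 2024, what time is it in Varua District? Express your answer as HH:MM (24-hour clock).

1 April 2024 is a Monday, so the first Sunday is April 7.
1 November 2024 is a Friday, so Mondays fall on 4, 11, 18, 25; the last is November 25.
At the standard offset (UTC+04:15), 10:00 UTC + 4h15m = 14:15 Varua District standard time.
Daylight saving runs 7 April – 25 November; the standard-time date in Varua District, 28 March 2024, is outside that window, so Varua District is on standard time at UTC+04:15.
10:00 UTC + 4h15m = 14:15 local.

14:15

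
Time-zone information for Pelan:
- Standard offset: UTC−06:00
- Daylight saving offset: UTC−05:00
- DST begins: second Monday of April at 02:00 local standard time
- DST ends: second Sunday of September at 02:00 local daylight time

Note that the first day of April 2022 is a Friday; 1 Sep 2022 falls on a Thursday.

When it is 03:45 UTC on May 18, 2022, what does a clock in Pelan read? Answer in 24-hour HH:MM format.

22:45

1 April 2022 is a Friday, so the first Monday is April 4 and the second is April 11.
1 September 2022 is a Thursday, so the first Sunday is September 4 and the second is September 11.
At the standard offset (UTC−06:00), 03:45 UTC − 6h = 21:45 Pelan standard time (rolling into the previous day, 17 May 2022).
The standard-time date in Pelan, May 17, 2022, falls between 11 April and 11 September, so daylight saving is in effect and Pelan is at UTC−05:00.
03:45 UTC − 5h = 22:45 local (rolling into the previous day, 17 May 2022).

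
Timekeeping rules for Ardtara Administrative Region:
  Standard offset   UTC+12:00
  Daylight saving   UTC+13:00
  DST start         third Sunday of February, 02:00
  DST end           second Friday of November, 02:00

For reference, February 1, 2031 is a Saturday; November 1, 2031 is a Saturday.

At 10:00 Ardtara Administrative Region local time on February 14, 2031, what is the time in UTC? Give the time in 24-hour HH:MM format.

1 February 2031 is a Saturday, so the first Sunday is February 2 and the third is February 16.
1 November 2031 is a Saturday, so the first Friday is November 7 and the second is November 14.
February 14, 2031 is outside the daylight-saving period (16 February – 14 November), so Ardtara Administrative Region is on standard time, UTC+12:00.
10:00 local − 12h = 22:00 UTC (rolling into the previous day, 13 February 2031).

22:00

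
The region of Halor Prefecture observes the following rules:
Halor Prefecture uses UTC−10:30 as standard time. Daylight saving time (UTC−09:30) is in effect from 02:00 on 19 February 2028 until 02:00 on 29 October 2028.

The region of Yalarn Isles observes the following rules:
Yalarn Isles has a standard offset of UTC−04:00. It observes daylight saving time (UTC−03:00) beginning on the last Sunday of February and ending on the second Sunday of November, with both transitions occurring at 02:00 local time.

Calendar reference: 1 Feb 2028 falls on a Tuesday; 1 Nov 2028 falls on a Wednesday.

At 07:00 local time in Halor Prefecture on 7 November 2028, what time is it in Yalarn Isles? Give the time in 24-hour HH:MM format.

14:30

7 November 2028 is outside the daylight-saving period (19 February – 29 October), so Halor Prefecture is on standard time, UTC−10:30.
07:00 Halor Prefecture + 10h30m = 17:30 UTC.
1 February 2028 is a Tuesday, so Sundays fall on 6, 13, 20, 27; the last is February 27.
1 November 2028 is a Wednesday, so the first Sunday is November 5 and the second is November 12.
At the standard offset (UTC−04:00), 17:30 UTC − 4h = 13:30 Yalarn Isles standard time.
The standard-time date in Yalarn Isles, 7 November 2028, falls between 27 February and 12 November, so daylight saving is in effect and Yalarn Isles is at UTC−03:00.
17:30 UTC − 3h = 14:30 Yalarn Isles.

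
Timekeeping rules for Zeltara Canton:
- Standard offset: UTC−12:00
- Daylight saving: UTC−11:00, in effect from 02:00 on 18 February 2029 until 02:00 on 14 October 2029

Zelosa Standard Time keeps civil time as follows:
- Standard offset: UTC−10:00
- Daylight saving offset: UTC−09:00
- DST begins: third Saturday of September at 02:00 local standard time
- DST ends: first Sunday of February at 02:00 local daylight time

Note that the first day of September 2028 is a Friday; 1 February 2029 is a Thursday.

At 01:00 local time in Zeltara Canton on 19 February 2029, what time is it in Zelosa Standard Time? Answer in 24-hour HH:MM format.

02:00

19 February 2029 falls between 18 February and 14 October, so daylight saving is in effect and Zeltara Canton is at UTC−11:00.
01:00 Zeltara Canton + 11h = 12:00 UTC.
1 September 2028 is a Friday, so the first Saturday is September 2 and the third is September 16.
1 February 2029 is a Thursday, so the first Sunday is February 4.
At the standard offset (UTC−10:00), 12:00 UTC − 10h = 02:00 Zelosa Standard Time standard time.
The standard-time date in Zelosa Standard Time, 19 February 2029, is outside the daylight-saving period (16 September 2028 – 4 February 2029), so Zelosa Standard Time is on standard time, UTC−10:00.
12:00 UTC − 10h = 02:00 Zelosa Standard Time.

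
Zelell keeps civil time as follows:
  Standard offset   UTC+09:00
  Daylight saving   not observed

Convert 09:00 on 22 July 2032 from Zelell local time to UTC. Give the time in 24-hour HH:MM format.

Zelell has no daylight saving, so its offset is UTC+09:00 year-round.
09:00 local − 9h = 00:00 UTC.

00:00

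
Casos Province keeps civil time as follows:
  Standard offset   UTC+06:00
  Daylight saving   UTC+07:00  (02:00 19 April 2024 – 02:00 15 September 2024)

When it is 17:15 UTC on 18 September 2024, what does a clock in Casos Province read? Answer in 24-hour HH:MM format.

23:15

At the standard offset (UTC+06:00), 17:15 UTC + 6h = 23:15 Casos Province standard time.
The standard-time date in Casos Province, 18 September 2024, is outside the daylight-saving period (19 April – 15 September), so Casos Province is on standard time, UTC+06:00.
17:15 UTC + 6h = 23:15 local.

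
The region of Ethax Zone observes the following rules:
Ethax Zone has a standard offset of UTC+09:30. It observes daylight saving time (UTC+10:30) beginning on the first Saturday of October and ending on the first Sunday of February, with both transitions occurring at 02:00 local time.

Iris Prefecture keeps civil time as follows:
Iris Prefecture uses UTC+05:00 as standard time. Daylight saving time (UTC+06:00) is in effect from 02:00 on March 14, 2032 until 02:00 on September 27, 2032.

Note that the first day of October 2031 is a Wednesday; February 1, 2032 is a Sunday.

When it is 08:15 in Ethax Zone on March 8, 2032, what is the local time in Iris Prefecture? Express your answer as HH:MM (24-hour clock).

1 October 2031 is a Wednesday, so the first Saturday is October 4.
1 February 2032 is a Sunday, so the first Sunday is February 1.
Daylight saving runs 4 October 2031 – 1 February 2032; March 8, 2032 is outside that window, so Ethax Zone is on standard time at UTC+09:30.
08:15 Ethax Zone − 9h30m = 22:45 UTC (rolling into the previous day, 7 March 2032).
At the standard offset (UTC+05:00), 22:45 UTC + 5h = 03:45 Iris Prefecture standard time (rolling into the next day, 8 March 2032).
Daylight saving runs 14 March – 27 September; the standard-time date in Iris Prefecture, March 8, 2032, is outside that window, so Iris Prefecture is on standard time at UTC+05:00.
22:45 UTC + 5h = 03:45 Iris Prefecture (rolling into the next day, 8 March 2032).

03:45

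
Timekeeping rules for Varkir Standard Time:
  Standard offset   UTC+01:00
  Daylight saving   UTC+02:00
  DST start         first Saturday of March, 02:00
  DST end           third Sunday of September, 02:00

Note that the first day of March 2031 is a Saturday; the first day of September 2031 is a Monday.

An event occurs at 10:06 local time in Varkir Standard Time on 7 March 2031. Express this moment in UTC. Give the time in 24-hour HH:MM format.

08:06

1 March 2031 is a Saturday, so the first Saturday is March 1.
1 September 2031 is a Monday, so the first Sunday is September 7 and the third is September 21.
7 March 2031 lies within the daylight-saving period (1 March – 21 September), so Varkir Standard Time is on daylight time, UTC+02:00.
10:06 local − 2h = 08:06 UTC.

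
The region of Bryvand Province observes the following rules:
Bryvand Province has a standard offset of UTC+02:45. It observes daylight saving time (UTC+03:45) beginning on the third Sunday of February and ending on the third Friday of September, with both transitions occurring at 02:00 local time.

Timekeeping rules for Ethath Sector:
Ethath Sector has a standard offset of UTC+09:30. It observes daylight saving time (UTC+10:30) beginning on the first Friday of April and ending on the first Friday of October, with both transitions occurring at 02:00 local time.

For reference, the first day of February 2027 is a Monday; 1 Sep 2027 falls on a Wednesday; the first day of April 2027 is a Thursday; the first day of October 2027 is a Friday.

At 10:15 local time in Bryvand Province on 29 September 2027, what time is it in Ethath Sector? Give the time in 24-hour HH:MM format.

1 February 2027 is a Monday, so the first Sunday is February 7 and the third is February 21.
1 September 2027 is a Wednesday, so the first Friday is September 3 and the third is September 17.
29 September 2027 does not fall between 21 February and 17 September, so daylight saving is not in effect and Bryvand Province is at UTC+02:45.
10:15 Bryvand Province − 2h45m = 07:30 UTC.
1 April 2027 is a Thursday, so the first Friday is April 2.
1 October 2027 is a Friday, so the first Friday is October 1.
At the standard offset (UTC+09:30), 07:30 UTC + 9h30m = 17:00 Ethath Sector standard time.
The standard-time date in Ethath Sector, 29 September 2027, lies within the daylight-saving period (2 April – 1 October), so Ethath Sector is on daylight time, UTC+10:30.
07:30 UTC + 10h30m = 18:00 Ethath Sector.

18:00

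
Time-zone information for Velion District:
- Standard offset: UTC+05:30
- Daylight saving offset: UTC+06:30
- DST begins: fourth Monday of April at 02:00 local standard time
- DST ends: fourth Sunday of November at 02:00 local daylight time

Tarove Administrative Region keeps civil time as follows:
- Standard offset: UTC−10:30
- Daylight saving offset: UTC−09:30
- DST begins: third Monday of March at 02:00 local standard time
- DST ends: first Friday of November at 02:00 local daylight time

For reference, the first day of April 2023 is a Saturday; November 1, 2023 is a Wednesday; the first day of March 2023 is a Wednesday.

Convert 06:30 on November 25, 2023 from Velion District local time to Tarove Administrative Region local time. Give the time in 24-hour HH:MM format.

13:30

1 April 2023 is a Saturday, so the first Monday is April 3 and the fourth is April 24.
1 November 2023 is a Wednesday, so the first Sunday is November 5 and the fourth is November 26.
November 25, 2023 falls between 24 April and 26 November, so daylight saving is in effect and Velion District is at UTC+06:30.
06:30 Velion District − 6h30m = 00:00 UTC.
1 March 2023 is a Wednesday, so the first Monday is March 6 and the third is March 20.
1 November 2023 is a Wednesday, so the first Friday is November 3.
At the standard offset (UTC−10:30), 00:00 UTC − 10h30m = 13:30 Tarove Administrative Region standard time (rolling into the previous day, 24 November 2023).
The standard-time date in Tarove Administrative Region, November 24, 2023, does not fall between 20 March and 3 November, so daylight saving is not in effect and Tarove Administrative Region is at UTC−10:30.
00:00 UTC − 10h30m = 13:30 Tarove Administrative Region (rolling into the previous day, 24 November 2023).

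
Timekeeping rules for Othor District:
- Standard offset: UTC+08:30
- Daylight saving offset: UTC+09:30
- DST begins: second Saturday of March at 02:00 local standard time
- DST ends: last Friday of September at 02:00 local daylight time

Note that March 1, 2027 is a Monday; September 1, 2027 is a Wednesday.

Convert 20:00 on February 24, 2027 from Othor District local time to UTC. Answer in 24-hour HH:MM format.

1 March 2027 is a Monday, so the first Saturday is March 6 and the second is March 13.
1 September 2027 is a Wednesday, so Fridays fall on 3, 10, 17, 24; the last is September 24.
February 24, 2027 does not fall between 13 March and 24 September, so daylight saving is not in effect and Othor District is at UTC+08:30.
20:00 local − 8h30m = 11:30 UTC.

11:30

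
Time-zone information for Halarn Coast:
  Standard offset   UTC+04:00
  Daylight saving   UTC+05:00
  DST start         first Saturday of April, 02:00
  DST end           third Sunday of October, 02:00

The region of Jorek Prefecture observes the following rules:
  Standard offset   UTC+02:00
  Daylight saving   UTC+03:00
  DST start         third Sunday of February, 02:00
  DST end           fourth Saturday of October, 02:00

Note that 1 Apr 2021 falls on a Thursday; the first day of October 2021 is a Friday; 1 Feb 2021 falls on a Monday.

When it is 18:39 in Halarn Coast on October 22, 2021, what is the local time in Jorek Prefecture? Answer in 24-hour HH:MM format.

17:39

1 April 2021 is a Thursday, so the first Saturday is April 3.
1 October 2021 is a Friday, so the first Sunday is October 3 and the third is October 17.
Daylight saving runs 3 April – 17 October; October 22, 2021 is outside that window, so Halarn Coast is on standard time at UTC+04:00.
18:39 Halarn Coast − 4h = 14:39 UTC.
1 February 2021 is a Monday, so the first Sunday is February 7 and the third is February 21.
1 October 2021 is a Friday, so the first Saturday is October 2 and the fourth is October 23.
At the standard offset (UTC+02:00), 14:39 UTC + 2h = 16:39 Jorek Prefecture standard time.
The standard-time date in Jorek Prefecture, October 22, 2021, falls between 21 February and 23 October, so daylight saving is in effect and Jorek Prefecture is at UTC+03:00.
14:39 UTC + 3h = 17:39 Jorek Prefecture.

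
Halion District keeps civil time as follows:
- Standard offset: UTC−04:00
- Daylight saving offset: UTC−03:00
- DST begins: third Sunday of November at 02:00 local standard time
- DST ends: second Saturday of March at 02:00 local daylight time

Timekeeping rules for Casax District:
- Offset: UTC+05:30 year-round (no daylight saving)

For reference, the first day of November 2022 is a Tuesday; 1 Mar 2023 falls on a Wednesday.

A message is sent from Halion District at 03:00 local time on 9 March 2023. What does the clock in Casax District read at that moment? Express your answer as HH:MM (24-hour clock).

11:30

1 November 2022 is a Tuesday, so the first Sunday is November 6 and the third is November 20.
1 March 2023 is a Wednesday, so the first Saturday is March 4 and the second is March 11.
Daylight saving runs 20 November 2022 – 11 March 2023; 9 March 2023 is inside that window, so Halion District is at UTC−03:00.
03:00 Halion District + 3h = 06:00 UTC.
Casax District stays on UTC+05:30 all year.
06:00 UTC + 5h30m = 11:30 Casax District.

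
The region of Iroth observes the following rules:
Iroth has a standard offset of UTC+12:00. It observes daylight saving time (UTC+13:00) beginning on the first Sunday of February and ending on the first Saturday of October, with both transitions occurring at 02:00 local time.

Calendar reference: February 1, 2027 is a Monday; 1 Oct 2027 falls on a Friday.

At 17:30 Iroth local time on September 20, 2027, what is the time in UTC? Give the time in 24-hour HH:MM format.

1 February 2027 is a Monday, so the first Sunday is February 7.
1 October 2027 is a Friday, so the first Saturday is October 2.
Daylight saving runs 7 February – 2 October; September 20, 2027 is inside that window, so Iroth is at UTC+13:00.
17:30 local − 13h = 04:30 UTC.

04:30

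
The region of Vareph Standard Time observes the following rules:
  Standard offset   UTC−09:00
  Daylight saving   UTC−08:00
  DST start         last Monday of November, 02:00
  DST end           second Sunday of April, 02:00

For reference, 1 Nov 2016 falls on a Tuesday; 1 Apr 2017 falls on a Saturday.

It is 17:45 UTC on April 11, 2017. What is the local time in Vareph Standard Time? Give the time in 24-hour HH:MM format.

08:45

1 November 2016 is a Tuesday, so Mondays fall on 7, 14, 21, 28; the last is November 28.
1 April 2017 is a Saturday, so the first Sunday is April 2 and the second is April 9.
At the standard offset (UTC−09:00), 17:45 UTC − 9h = 08:45 Vareph Standard Time standard time.
The standard-time date in Vareph Standard Time, April 11, 2017, does not fall between 28 November 2016 and 9 April 2017, so daylight saving is not in effect and Vareph Standard Time is at UTC−09:00.
17:45 UTC − 9h = 08:45 local.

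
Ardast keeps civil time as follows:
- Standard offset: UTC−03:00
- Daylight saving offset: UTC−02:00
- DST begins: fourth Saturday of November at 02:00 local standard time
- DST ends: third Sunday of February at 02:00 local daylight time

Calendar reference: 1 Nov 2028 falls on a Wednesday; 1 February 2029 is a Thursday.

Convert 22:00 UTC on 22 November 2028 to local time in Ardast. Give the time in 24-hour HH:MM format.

19:00

1 November 2028 is a Wednesday, so the first Saturday is November 4 and the fourth is November 25.
1 February 2029 is a Thursday, so the first Sunday is February 4 and the third is February 18.
At the standard offset (UTC−03:00), 22:00 UTC − 3h = 19:00 Ardast standard time.
The standard-time date in Ardast, 22 November 2028, is outside the daylight-saving period (25 November 2028 – 18 February 2029), so Ardast is on standard time, UTC−03:00.
22:00 UTC − 3h = 19:00 local.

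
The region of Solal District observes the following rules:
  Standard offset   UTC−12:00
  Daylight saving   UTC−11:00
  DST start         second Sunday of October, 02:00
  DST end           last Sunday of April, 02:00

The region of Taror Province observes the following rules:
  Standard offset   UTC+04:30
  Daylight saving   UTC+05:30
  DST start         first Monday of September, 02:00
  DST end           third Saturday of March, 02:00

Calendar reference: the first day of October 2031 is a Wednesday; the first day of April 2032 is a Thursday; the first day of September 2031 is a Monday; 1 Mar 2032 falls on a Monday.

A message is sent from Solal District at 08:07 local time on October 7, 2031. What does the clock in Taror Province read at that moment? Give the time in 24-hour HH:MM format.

01:37

1 October 2031 is a Wednesday, so the first Sunday is October 5 and the second is October 12.
1 April 2032 is a Thursday, so Sundays fall on 4, 11, 18, 25; the last is April 25.
October 7, 2031 does not fall between 12 October 2031 and 25 April 2032, so daylight saving is not in effect and Solal District is at UTC−12:00.
08:07 Solal District + 12h = 20:07 UTC.
1 September 2031 is a Monday, so the first Monday is September 1.
1 March 2032 is a Monday, so the first Saturday is March 6 and the third is March 20.
At the standard offset (UTC+04:30), 20:07 UTC + 4h30m = 00:37 Taror Province standard time (rolling into the next day, 8 October 2031).
The standard-time date in Taror Province, October 8, 2031, lies within the daylight-saving period (1 September 2031 – 20 March 2032), so Taror Province is on daylight time, UTC+05:30.
20:07 UTC + 5h30m = 01:37 Taror Province (rolling into the next day, 8 October 2031).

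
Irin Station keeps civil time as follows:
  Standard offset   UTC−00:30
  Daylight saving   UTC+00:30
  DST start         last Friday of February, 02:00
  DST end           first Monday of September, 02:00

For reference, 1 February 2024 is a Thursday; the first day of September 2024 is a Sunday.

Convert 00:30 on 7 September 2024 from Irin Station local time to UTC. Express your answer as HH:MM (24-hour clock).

01:00

1 February 2024 is a Thursday, so Fridays fall on 2, 9, 16, 23; the last is February 23.
1 September 2024 is a Sunday, so the first Monday is September 2.
Daylight saving runs 23 February – 2 September; 7 September 2024 is outside that window, so Irin Station is on standard time at UTC−00:30.
00:30 local + 0h30m = 01:00 UTC.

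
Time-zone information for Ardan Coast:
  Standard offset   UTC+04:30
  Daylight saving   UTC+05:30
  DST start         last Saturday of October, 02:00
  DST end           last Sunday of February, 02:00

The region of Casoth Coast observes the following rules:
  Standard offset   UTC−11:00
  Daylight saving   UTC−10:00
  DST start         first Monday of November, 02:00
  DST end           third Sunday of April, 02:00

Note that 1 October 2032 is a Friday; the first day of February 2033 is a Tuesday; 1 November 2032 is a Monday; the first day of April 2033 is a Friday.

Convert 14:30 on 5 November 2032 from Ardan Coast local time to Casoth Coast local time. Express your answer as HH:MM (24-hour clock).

23:00

1 October 2032 is a Friday, so Saturdays fall on 2, 9, 16, 23, 30; the last is October 30.
1 February 2033 is a Tuesday, so Sundays fall on 6, 13, 20, 27; the last is February 27.
5 November 2032 lies within the daylight-saving period (30 October 2032 – 27 February 2033), so Ardan Coast is on daylight time, UTC+05:30.
14:30 Ardan Coast − 5h30m = 09:00 UTC.
1 November 2032 is a Monday, so the first Monday is November 1.
1 April 2033 is a Friday, so the first Sunday is April 3 and the third is April 17.
At the standard offset (UTC−11:00), 09:00 UTC − 11h = 22:00 Casoth Coast standard time (rolling into the previous day, 4 November 2032).
The standard-time date in Casoth Coast, 4 November 2032, lies within the daylight-saving period (1 November 2032 – 17 April 2033), so Casoth Coast is on daylight time, UTC−10:00.
09:00 UTC − 10h = 23:00 Casoth Coast (rolling into the previous day, 4 November 2032).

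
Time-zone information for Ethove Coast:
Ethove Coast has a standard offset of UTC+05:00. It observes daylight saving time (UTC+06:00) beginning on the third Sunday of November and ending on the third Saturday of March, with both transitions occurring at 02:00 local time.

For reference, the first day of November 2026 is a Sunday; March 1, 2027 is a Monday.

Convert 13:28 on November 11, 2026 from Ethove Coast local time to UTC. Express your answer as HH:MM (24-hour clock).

08:28

1 November 2026 is a Sunday, so the first Sunday is November 1 and the third is November 15.
1 March 2027 is a Monday, so the first Saturday is March 6 and the third is March 20.
November 11, 2026 is outside the daylight-saving period (15 November 2026 – 20 March 2027), so Ethove Coast is on standard time, UTC+05:00.
13:28 local − 5h = 08:28 UTC.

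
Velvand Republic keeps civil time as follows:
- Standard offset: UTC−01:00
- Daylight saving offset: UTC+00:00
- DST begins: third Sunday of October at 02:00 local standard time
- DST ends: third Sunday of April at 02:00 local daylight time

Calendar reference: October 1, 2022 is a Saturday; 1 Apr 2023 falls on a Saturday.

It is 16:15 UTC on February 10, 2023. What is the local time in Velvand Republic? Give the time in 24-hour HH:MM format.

1 October 2022 is a Saturday, so the first Sunday is October 2 and the third is October 16.
1 April 2023 is a Saturday, so the first Sunday is April 2 and the third is April 16.
At the standard offset (UTC−01:00), 16:15 UTC − 1h = 15:15 Velvand Republic standard time.
Daylight saving runs 16 October 2022 – 16 April 2023; the standard-time date in Velvand Republic, February 10, 2023, is inside that window, so Velvand Republic is at UTC+00:00.
16:15 UTC + 0h = 16:15 local.

16:15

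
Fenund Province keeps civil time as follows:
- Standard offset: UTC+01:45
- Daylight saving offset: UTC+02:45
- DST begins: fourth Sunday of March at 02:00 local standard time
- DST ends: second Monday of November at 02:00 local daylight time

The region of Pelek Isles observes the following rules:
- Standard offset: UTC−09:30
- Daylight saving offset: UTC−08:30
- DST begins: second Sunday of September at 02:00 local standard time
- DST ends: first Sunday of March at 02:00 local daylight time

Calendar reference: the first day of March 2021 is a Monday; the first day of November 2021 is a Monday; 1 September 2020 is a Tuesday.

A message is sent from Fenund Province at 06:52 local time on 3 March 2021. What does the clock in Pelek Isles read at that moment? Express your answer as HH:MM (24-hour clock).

1 March 2021 is a Monday, so the first Sunday is March 7 and the fourth is March 28.
1 November 2021 is a Monday, so the first Monday is November 1 and the second is November 8.
3 March 2021 is outside the daylight-saving period (28 March – 8 November), so Fenund Province is on standard time, UTC+01:45.
06:52 Fenund Province − 1h45m = 05:07 UTC.
1 September 2020 is a Tuesday, so the first Sunday is September 6 and the second is September 13.
1 March 2021 is a Monday, so the first Sunday is March 7.
At the standard offset (UTC−09:30), 05:07 UTC − 9h30m = 19:37 Pelek Isles standard time (rolling into the previous day, 2 March 2021).
The standard-time date in Pelek Isles, 2 March 2021, lies within the daylight-saving period (13 September 2020 – 7 March 2021), so Pelek Isles is on daylight time, UTC−08:30.
05:07 UTC − 8h30m = 20:37 Pelek Isles (rolling into the previous day, 2 March 2021).

20:37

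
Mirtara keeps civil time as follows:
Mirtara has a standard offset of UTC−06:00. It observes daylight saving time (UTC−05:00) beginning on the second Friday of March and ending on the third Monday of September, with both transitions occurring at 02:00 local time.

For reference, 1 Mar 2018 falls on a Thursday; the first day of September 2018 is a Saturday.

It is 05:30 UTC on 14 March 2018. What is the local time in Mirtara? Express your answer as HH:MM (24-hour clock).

1 March 2018 is a Thursday, so the first Friday is March 2 and the second is March 9.
1 September 2018 is a Saturday, so the first Monday is September 3 and the third is September 17.
At the standard offset (UTC−06:00), 05:30 UTC − 6h = 23:30 Mirtara standard time (rolling into the previous day, 13 March 2018).
The standard-time date in Mirtara, 13 March 2018, falls between 9 March and 17 September, so daylight saving is in effect and Mirtara is at UTC−05:00.
05:30 UTC − 5h = 00:30 local.

00:30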